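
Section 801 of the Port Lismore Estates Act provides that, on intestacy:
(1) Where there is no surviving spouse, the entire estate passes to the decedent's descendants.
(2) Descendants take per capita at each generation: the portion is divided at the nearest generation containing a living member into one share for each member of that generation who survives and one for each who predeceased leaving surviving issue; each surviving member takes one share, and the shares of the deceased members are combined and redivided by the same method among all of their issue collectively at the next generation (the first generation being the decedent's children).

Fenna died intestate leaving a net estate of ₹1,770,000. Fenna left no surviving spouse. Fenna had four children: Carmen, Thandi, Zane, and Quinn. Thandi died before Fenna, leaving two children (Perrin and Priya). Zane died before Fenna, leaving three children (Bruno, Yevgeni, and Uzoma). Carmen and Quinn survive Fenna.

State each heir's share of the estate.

The entire ₹1,770,000 passes to the descendants.
That amount (₹1,770,000) is divided at the children's generation into 4 shares of ₹442,500. Carmen and Quinn each take ₹442,500. The 2 shares of the deceased (Thandi and Zane) are combined into a pool of ₹885,000.
That pool (₹885,000) is divided at the grandchildren's generation equally among Perrin, Priya, Bruno, Yevgeni, and Uzoma: ₹177,000 each.

Carmen: ₹442,500; Perrin: ₹177,000; Priya: ₹177,000; Bruno: ₹177,000; Yevgeni: ₹177,000; Uzoma: ₹177,000; Quinn: ₹442,500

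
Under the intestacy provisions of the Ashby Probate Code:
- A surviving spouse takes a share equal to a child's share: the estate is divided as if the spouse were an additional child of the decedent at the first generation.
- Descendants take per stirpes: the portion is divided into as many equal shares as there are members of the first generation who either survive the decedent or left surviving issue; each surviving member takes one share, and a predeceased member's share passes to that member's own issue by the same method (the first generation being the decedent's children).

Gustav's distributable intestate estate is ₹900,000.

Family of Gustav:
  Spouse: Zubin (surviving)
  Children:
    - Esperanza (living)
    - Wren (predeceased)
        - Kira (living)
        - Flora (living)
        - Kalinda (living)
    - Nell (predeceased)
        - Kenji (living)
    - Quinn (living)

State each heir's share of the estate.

Zubin: ₹180,000; Esperanza: ₹180,000; Kira: ₹60,000; Flora: ₹60,000; Kalinda: ₹60,000; Kenji: ₹180,000; Quinn: ₹180,000

The spouse counts as an additional share at the children's level, so there are 5 primary shares of ₹180,000. Zubin takes one such share (₹180,000).
The children's combined portion (₹720,000) is divided into 4 shares of ₹180,000: Esperanza and Quinn each take ₹180,000; Wren's ₹180,000 share passes to Wren's issue; Nell's ₹180,000 share passes to Nell's issue.
Wren's share (₹180,000) is divided into 3 shares of ₹60,000: Kira, Flora, and Kalinda each take ₹60,000.
Nell's share (₹180,000) passes entirely to Kenji.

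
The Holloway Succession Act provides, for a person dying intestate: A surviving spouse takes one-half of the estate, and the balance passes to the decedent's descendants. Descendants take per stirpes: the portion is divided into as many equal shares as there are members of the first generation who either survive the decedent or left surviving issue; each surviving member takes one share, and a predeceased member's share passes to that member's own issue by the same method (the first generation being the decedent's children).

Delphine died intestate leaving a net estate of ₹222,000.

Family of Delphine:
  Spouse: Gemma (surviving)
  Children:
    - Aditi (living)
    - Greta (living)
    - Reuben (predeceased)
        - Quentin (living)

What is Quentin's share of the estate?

Gemma takes one-half of ₹222,000 = ₹111,000. The remaining ₹111,000 passes to the descendants.
The descendants' portion (₹111,000) is divided into 3 shares of ₹37,000: Aditi and Greta each take ₹37,000; Reuben's ₹37,000 share passes to Reuben's issue.
Reuben's share (₹37,000) passes entirely to Quentin.

Quentin receives ₹37,000.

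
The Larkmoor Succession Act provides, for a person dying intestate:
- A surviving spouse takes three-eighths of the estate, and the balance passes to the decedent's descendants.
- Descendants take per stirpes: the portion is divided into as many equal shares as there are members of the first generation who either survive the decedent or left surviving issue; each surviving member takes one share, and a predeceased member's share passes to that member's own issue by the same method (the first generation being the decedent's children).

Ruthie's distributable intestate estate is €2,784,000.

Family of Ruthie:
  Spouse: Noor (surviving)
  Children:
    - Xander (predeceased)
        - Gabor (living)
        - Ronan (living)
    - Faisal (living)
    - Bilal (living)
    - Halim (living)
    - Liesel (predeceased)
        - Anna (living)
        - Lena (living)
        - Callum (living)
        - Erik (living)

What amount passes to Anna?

Noor takes three-eighths of €2,784,000 = €1,044,000. The remaining €1,740,000 passes to the descendants.
The descendants' portion (€1,740,000) is divided into 5 shares of €348,000: Faisal, Bilal, and Halim each take €348,000; Xander's €348,000 share passes to Xander's issue; Liesel's €348,000 share passes to Liesel's issue.
Xander's share (€348,000) is divided into 2 shares of €174,000: Gabor and Ronan each take €174,000.
Liesel's share (€348,000) is divided into 4 shares of €87,000: Anna, Lena, Callum, and Erik each take €87,000.

Anna receives €87,000.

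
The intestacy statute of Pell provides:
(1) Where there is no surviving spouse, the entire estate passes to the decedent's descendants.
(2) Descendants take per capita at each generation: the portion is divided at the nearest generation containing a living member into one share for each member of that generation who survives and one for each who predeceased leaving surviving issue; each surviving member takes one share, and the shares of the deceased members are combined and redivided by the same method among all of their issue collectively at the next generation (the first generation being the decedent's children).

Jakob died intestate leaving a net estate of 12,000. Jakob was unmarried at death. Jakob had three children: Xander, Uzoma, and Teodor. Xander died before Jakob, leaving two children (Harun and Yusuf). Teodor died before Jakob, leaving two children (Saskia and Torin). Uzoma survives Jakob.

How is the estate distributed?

The entire 12,000 passes to the descendants.
That amount (12,000) is divided at the children's generation into 3 shares of 4,000. Uzoma takes 4,000. The 2 shares of the deceased (Xander and Teodor) are combined into a pool of 8,000.
That pool (8,000) is divided at the grandchildren's generation equally among Harun, Yusuf, Saskia, and Torin: 2,000 each.

Harun: 2,000; Yusuf: 2,000; Uzoma: 4,000; Saskia: 2,000; Torin: 2,000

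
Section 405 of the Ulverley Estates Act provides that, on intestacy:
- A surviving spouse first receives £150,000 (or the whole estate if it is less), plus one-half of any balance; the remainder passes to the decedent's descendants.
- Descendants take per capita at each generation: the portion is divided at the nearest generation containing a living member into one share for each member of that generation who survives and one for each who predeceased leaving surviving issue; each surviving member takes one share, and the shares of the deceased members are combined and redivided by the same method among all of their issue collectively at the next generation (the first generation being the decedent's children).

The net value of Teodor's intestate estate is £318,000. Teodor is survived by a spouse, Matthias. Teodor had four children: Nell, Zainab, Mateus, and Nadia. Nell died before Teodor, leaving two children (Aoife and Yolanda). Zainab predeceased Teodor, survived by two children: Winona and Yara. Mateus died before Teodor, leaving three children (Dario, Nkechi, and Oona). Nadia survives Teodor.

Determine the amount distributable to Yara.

Matthias first takes £150,000, leaving a balance of £168,000. Matthias then takes one-half of the balance (£84,000), for a total of £234,000. The remaining £84,000 passes to the descendants.
The descendants' portion (£84,000) is divided at the children's generation into 4 shares of £21,000. Nadia takes £21,000. The 3 shares of the deceased (Nell, Zainab, and Mateus) are combined into a pool of £63,000.
That pool (£63,000) is divided at the grandchildren's generation equally among Aoife, Yolanda, Winona, Yara, Dario, Nkechi, and Oona: £9,000 each.

Yara receives £9,000.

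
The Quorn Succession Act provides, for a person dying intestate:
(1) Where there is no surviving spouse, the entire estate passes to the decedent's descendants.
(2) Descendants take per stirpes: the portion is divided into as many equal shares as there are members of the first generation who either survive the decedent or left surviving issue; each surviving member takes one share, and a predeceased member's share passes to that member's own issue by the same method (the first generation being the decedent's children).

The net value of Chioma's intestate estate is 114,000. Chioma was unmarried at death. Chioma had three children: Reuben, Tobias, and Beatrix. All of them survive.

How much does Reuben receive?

The entire 114,000 passes to the descendants.
That amount (114,000) is divided into 3 shares of 38,000: Reuben, Tobias, and Beatrix each take 38,000.

Reuben receives 38,000.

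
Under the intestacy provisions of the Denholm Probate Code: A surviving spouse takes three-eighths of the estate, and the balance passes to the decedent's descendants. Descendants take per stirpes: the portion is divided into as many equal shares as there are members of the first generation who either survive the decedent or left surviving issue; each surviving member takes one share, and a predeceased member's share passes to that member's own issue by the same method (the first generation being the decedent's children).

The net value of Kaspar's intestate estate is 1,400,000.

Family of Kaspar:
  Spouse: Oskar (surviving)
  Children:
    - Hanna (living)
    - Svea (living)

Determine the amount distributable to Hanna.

Hanna receives 437,500.

Oskar takes three-eighths of 1,400,000 = 525,000. The remaining 875,000 passes to the descendants.
The descendants' portion (875,000) is divided into 2 shares of 437,500: Hanna and Svea each take 437,500.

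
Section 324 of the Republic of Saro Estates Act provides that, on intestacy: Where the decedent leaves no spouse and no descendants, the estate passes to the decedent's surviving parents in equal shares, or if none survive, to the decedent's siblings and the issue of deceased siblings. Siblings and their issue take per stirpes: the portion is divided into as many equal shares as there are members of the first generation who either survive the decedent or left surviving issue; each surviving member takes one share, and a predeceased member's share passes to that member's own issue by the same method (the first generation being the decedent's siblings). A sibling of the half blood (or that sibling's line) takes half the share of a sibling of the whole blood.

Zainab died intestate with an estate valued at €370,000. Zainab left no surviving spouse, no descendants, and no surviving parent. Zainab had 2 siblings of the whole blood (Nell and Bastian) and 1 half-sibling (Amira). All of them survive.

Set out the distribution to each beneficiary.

The entire €370,000 passes to the siblings and their issue.
Counting each half-blood sibling's line as half a unit, there are 5/2 units in €370,000, so one unit is €148,000. Whole-blood lines (Nell and Bastian) take €148,000 each; half-blood lines (Amira) take €74,000 each.

Amira: €74,000; Nell: €148,000; Bastian: €148,000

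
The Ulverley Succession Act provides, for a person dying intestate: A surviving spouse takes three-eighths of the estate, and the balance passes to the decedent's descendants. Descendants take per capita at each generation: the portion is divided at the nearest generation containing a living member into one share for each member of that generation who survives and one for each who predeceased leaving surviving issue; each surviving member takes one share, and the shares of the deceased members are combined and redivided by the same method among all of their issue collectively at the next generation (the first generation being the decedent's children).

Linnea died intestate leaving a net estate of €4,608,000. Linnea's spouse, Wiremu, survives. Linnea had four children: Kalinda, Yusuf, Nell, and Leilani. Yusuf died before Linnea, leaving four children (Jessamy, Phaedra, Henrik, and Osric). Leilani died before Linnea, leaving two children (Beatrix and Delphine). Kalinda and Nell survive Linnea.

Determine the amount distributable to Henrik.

Henrik receives €240,000.

Wiremu takes three-eighths of €4,608,000 = €1,728,000. The remaining €2,880,000 passes to the descendants.
The descendants' portion (€2,880,000) is divided at the children's generation into 4 shares of €720,000. Kalinda and Nell each take €720,000. The 2 shares of the deceased (Yusuf and Leilani) are combined into a pool of €1,440,000.
That pool (€1,440,000) is divided at the grandchildren's generation equally among Jessamy, Phaedra, Henrik, Osric, Beatrix, and Delphine: €240,000 each.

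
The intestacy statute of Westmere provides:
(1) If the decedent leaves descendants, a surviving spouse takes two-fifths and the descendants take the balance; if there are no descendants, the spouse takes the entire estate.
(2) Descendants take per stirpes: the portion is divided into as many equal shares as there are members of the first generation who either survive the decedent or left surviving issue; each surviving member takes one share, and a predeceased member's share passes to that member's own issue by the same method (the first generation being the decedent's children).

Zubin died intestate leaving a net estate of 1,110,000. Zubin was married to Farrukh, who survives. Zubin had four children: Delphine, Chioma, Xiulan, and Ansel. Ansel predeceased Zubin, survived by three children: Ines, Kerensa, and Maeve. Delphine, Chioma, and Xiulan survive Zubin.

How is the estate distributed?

Farrukh: 444,000; Delphine: 166,500; Chioma: 166,500; Xiulan: 166,500; Ines: 55,500; Kerensa: 55,500; Maeve: 55,500

Farrukh takes two-fifths of 1,110,000 = 444,000. The remaining 666,000 passes to the descendants.
The descendants' portion (666,000) is divided into 4 shares of 166,500: Delphine, Chioma, and Xiulan each take 166,500; Ansel's 166,500 share passes to Ansel's issue.
Ansel's share (166,500) is divided into 3 shares of 55,500: Ines, Kerensa, and Maeve each take 55,500.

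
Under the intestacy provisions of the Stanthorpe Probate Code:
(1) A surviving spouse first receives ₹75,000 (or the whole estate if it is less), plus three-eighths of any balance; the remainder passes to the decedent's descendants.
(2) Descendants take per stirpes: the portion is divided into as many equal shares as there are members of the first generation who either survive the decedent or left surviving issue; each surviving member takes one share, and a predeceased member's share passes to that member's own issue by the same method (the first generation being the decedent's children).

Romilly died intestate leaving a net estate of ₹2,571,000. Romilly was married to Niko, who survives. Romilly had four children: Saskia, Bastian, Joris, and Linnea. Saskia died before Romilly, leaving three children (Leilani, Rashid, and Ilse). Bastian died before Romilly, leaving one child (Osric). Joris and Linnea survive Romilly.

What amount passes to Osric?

Osric receives ₹390,000.

Niko first takes ₹75,000, leaving a balance of ₹2,496,000. Niko then takes three-eighths of the balance (₹936,000), for a total of ₹1,011,000. The remaining ₹1,560,000 passes to the descendants.
The descendants' portion (₹1,560,000) is divided into 4 shares of ₹390,000: Joris and Linnea each take ₹390,000; Saskia's ₹390,000 share passes to Saskia's issue; Bastian's ₹390,000 share passes to Bastian's issue.
Saskia's share (₹390,000) is divided into 3 shares of ₹130,000: Leilani, Rashid, and Ilse each take ₹130,000.
Bastian's share (₹390,000) passes entirely to Osric.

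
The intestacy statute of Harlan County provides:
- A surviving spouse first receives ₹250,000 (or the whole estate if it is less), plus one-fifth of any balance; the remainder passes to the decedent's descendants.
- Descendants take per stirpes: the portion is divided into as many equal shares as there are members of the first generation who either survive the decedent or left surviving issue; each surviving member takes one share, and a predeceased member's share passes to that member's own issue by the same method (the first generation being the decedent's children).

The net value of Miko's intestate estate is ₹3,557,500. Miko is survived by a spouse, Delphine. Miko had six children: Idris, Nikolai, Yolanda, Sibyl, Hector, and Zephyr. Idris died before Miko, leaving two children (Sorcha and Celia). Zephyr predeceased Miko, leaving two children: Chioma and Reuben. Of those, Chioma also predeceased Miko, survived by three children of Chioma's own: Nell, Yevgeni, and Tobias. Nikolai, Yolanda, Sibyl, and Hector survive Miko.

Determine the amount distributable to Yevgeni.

Delphine first takes ₹250,000, leaving a balance of ₹3,307,500. Delphine then takes one-fifth of the balance (₹661,500), for a total of ₹911,500. The remaining ₹2,646,000 passes to the descendants.
The descendants' portion (₹2,646,000) is divided into 6 shares of ₹441,000: Nikolai, Yolanda, Sibyl, and Hector each take ₹441,000; Idris's ₹441,000 share passes to Idris's issue; Zephyr's ₹441,000 share passes to Zephyr's issue.
Idris's share (₹441,000) is divided into 2 shares of ₹220,500: Sorcha and Celia each take ₹220,500.
Zephyr's share (₹441,000) is divided into 2 shares of ₹220,500: Reuben takes ₹220,500; Chioma's ₹220,500 share passes to Chioma's issue.
Chioma's share (₹220,500) is divided into 3 shares of ₹73,500: Nell, Yevgeni, and Tobias each take ₹73,500.

Yevgeni receives ₹73,500.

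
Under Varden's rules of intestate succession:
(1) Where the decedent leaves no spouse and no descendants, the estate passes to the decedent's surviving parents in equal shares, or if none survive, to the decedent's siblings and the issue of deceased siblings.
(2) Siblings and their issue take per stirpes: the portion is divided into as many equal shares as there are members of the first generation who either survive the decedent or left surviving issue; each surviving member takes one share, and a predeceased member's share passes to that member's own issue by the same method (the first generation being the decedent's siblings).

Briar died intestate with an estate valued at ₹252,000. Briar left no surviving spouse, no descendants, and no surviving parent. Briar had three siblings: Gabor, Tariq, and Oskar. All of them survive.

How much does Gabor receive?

Gabor receives ₹84,000.

The entire ₹252,000 passes to the siblings and their issue.
That amount (₹252,000) is divided into 3 shares of ₹84,000: Gabor, Tariq, and Oskar each take ₹84,000.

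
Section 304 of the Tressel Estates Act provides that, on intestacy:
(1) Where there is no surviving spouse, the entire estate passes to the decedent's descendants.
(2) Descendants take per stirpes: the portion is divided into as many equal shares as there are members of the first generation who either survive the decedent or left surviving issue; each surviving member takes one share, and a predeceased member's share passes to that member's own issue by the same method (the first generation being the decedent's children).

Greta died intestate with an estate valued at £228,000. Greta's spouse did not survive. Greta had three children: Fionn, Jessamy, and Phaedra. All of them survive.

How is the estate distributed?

The entire £228,000 passes to the descendants.
That amount (£228,000) is divided into 3 shares of £76,000: Fionn, Jessamy, and Phaedra each take £76,000.

Fionn: £76,000; Jessamy: £76,000; Phaedra: £76,000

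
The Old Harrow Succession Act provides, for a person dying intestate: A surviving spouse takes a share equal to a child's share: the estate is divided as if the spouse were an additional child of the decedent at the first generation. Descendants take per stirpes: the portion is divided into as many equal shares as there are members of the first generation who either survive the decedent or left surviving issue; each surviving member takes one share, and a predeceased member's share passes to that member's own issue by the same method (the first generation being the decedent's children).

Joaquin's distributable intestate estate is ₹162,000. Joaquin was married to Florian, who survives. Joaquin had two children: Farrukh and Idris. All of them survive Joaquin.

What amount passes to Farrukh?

The spouse counts as an additional share at the children's level, so there are 3 primary shares of ₹54,000. Florian takes one such share (₹54,000).
The children's combined portion (₹108,000) is divided into 2 shares of ₹54,000: Farrukh and Idris each take ₹54,000.

Farrukh receives ₹54,000.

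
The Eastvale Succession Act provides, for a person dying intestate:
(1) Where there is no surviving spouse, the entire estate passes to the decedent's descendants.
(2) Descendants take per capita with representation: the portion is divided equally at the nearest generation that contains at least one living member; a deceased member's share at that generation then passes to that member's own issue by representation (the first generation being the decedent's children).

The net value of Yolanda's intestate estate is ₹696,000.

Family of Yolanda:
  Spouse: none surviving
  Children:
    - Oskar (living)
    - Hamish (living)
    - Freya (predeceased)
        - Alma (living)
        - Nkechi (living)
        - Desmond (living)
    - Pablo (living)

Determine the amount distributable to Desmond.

The entire ₹696,000 passes to the descendants.
That amount (₹696,000) is divided into 4 shares of ₹174,000: Oskar, Hamish, and Pablo each take ₹174,000; Freya's ₹174,000 share passes to Freya's issue.
Freya's share (₹174,000) is divided into 3 shares of ₹58,000: Alma, Nkechi, and Desmond each take ₹58,000.

Desmond receives ₹58,000.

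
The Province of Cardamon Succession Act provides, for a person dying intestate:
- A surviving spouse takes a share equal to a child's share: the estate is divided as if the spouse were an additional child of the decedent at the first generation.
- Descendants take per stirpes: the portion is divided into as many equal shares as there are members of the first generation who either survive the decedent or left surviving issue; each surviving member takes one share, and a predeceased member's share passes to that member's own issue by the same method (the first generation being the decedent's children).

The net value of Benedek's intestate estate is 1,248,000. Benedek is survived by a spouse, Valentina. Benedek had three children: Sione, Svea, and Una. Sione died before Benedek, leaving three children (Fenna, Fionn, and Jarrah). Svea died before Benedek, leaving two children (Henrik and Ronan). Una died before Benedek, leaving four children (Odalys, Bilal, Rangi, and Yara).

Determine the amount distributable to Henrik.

The spouse counts as an additional share at the children's level, so there are 4 primary shares of 312,000. Valentina takes one such share (312,000).
The children's combined portion (936,000) is divided into 3 shares of 312,000: Sione's 312,000 share passes to Sione's issue; Svea's 312,000 share passes to Svea's issue; Una's 312,000 share passes to Una's issue.
Sione's share (312,000) is divided into 3 shares of 104,000: Fenna, Fionn, and Jarrah each take 104,000.
Svea's share (312,000) is divided into 2 shares of 156,000: Henrik and Ronan each take 156,000.
Una's share (312,000) is divided into 4 shares of 78,000: Odalys, Bilal, Rangi, and Yara each take 78,000.

Henrik receives 156,000.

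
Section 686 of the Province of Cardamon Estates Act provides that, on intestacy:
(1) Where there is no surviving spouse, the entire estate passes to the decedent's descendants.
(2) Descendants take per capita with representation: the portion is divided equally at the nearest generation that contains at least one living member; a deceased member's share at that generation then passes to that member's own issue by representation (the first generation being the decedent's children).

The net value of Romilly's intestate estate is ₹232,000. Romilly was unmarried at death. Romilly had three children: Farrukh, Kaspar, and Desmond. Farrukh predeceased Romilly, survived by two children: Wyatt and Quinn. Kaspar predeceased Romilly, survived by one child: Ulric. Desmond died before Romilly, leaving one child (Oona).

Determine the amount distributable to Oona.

The entire ₹232,000 passes to the descendants.
No child survives, so the initial division is made at the grandchildren's generation.
That amount (₹232,000) is divided into 4 shares of ₹58,000: Wyatt, Quinn, Ulric, and Oona each take ₹58,000.

Oona receives ₹58,000.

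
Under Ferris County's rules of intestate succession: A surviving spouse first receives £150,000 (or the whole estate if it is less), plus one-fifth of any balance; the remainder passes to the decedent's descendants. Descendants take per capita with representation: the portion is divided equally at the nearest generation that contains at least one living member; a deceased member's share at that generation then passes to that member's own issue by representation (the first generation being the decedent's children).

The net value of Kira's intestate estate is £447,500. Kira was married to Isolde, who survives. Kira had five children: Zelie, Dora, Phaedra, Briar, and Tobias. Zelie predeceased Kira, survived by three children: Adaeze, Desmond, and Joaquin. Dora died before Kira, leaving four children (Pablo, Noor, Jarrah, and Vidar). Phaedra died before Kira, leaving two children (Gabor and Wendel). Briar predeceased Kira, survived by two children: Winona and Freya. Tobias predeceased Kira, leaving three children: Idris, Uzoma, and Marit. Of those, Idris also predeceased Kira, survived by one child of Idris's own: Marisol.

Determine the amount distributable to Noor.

Isolde first takes £150,000, leaving a balance of £297,500. Isolde then takes one-fifth of the balance (£59,500), for a total of £209,500. The remaining £238,000 passes to the descendants.
No child survives, so the initial division is made at the grandchildren's generation.
The descendants' portion (£238,000) is divided into 14 shares of £17,000: Adaeze, Desmond, Joaquin, Pablo, Noor, Jarrah, Vidar, Gabor, Wendel, Winona, Freya, Uzoma, and Marit each take £17,000; Idris's £17,000 share passes to Idris's issue.
Idris's share (£17,000) passes entirely to Marisol.

Noor receives £17,000.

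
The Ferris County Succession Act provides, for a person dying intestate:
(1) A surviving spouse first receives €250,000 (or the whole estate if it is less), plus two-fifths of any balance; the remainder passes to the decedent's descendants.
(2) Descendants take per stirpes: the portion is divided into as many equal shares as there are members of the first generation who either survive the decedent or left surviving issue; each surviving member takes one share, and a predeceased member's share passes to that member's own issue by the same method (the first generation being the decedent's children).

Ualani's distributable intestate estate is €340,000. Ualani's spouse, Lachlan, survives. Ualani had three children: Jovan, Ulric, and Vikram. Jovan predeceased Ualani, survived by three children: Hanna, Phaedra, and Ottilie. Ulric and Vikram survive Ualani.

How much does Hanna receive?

Hanna receives €6,000.

Lachlan first takes €250,000, leaving a balance of €90,000. Lachlan then takes two-fifths of the balance (€36,000), for a total of €286,000. The remaining €54,000 passes to the descendants.
The descendants' portion (€54,000) is divided into 3 shares of €18,000: Ulric and Vikram each take €18,000; Jovan's €18,000 share passes to Jovan's issue.
Jovan's share (€18,000) is divided into 3 shares of €6,000: Hanna, Phaedra, and Ottilie each take €6,000.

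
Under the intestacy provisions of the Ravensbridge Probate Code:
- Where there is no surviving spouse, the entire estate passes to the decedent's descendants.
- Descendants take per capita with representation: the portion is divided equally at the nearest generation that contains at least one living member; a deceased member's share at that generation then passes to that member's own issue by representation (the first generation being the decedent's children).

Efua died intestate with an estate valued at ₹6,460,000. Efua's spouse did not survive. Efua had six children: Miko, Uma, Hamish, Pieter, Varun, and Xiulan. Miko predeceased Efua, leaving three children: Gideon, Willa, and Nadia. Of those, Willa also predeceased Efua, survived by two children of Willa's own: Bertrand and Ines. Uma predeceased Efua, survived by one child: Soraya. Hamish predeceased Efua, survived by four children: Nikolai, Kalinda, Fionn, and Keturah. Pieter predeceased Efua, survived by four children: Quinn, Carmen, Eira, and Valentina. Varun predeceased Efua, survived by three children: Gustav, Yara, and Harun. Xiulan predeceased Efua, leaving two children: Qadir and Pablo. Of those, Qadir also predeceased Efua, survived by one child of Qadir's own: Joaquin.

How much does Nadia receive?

Nadia receives ₹380,000.

The entire ₹6,460,000 passes to the descendants.
No child survives, so the initial division is made at the grandchildren's generation.
That amount (₹6,460,000) is divided into 17 shares of ₹380,000: Gideon, Nadia, Soraya, Nikolai, Kalinda, Fionn, Keturah, Quinn, Carmen, Eira, Valentina, Gustav, Yara, Harun, and Pablo each take ₹380,000; Willa's ₹380,000 share passes to Willa's issue; Qadir's ₹380,000 share passes to Qadir's issue.
Willa's share (₹380,000) is divided into 2 shares of ₹190,000: Bertrand and Ines each take ₹190,000.
Qadir's share (₹380,000) passes entirely to Joaquin.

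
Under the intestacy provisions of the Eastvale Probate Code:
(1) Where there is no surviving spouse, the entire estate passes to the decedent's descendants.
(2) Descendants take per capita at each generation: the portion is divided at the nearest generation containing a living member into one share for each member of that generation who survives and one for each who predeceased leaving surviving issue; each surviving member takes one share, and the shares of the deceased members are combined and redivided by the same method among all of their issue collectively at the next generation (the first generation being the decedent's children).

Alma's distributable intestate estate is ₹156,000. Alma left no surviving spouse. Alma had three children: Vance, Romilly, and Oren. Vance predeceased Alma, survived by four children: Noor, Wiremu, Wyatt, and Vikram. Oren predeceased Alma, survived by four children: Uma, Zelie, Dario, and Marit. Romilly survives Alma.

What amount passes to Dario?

The entire ₹156,000 passes to the descendants.
That amount (₹156,000) is divided at the children's generation into 3 shares of ₹52,000. Romilly takes ₹52,000. The 2 shares of the deceased (Vance and Oren) are combined into a pool of ₹104,000.
That pool (₹104,000) is divided at the grandchildren's generation equally among Noor, Wiremu, Wyatt, Vikram, Uma, Zelie, Dario, and Marit: ₹13,000 each.

Dario receives ₹13,000.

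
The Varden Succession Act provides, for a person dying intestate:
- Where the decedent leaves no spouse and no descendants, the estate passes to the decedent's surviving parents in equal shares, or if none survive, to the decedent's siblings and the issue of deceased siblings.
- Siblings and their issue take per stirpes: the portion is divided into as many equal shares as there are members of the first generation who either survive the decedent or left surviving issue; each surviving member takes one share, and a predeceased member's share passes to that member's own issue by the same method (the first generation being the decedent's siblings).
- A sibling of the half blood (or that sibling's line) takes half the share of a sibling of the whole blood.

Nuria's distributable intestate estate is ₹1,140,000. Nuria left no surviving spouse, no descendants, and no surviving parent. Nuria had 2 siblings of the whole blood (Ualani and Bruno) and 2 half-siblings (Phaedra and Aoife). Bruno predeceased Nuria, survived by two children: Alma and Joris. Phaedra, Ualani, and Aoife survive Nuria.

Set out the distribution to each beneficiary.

The entire ₹1,140,000 passes to the siblings and their issue.
Counting each half-blood sibling's line as half a unit, there are 3 units in ₹1,140,000, so one unit is ₹380,000. Whole-blood lines (Ualani and Bruno) take ₹380,000 each; half-blood lines (Phaedra and Aoife) take ₹190,000 each.
Bruno's share (₹380,000) is divided into 2 shares of ₹190,000: Alma and Joris each take ₹190,000.

Phaedra: ₹190,000; Ualani: ₹380,000; Aoife: ₹190,000; Alma: ₹190,000; Joris: ₹190,000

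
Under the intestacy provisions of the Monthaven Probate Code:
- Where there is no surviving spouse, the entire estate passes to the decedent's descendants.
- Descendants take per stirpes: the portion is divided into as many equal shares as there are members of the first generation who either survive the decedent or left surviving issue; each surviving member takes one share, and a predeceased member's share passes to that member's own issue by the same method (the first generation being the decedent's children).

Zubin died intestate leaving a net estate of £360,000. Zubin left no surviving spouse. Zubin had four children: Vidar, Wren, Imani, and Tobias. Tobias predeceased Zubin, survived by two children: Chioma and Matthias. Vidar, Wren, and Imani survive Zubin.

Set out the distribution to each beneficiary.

The entire £360,000 passes to the descendants.
That amount (£360,000) is divided into 4 shares of £90,000: Vidar, Wren, and Imani each take £90,000; Tobias's £90,000 share passes to Tobias's issue.
Tobias's share (£90,000) is divided into 2 shares of £45,000: Chioma and Matthias each take £45,000.

Vidar: £90,000; Wren: £90,000; Imani: £90,000; Chioma: £45,000; Matthias: £45,000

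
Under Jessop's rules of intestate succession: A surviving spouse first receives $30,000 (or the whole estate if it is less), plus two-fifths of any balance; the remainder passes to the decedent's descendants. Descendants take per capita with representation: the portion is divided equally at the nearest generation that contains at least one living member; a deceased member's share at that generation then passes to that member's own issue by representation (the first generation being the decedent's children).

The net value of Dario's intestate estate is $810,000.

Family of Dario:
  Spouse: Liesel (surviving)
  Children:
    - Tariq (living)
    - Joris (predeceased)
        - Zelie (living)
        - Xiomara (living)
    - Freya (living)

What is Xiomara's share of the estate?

Liesel first takes $30,000, leaving a balance of $780,000. Liesel then takes two-fifths of the balance ($312,000), for a total of $342,000. The remaining $468,000 passes to the descendants.
The descendants' portion ($468,000) is divided into 3 shares of $156,000: Tariq and Freya each take $156,000; Joris's $156,000 share passes to Joris's issue.
Joris's share ($156,000) is divided into 2 shares of $78,000: Zelie and Xiomara each take $78,000.

Xiomara receives $78,000.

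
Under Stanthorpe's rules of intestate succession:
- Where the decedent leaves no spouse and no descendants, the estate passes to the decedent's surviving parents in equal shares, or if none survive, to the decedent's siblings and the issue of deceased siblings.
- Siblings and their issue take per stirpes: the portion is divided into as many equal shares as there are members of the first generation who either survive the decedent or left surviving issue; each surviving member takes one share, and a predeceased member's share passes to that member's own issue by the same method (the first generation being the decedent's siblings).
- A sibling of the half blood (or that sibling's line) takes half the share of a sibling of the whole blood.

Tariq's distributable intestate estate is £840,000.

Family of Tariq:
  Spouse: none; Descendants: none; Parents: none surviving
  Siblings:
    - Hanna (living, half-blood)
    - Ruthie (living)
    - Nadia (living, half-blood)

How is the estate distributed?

The entire £840,000 passes to the siblings and their issue.
Counting each half-blood sibling's line as half a unit, there are 2 units in £840,000, so one unit is £420,000. Whole-blood lines (Ruthie) take £420,000 each; half-blood lines (Hanna and Nadia) take £210,000 each.

Hanna: £210,000; Ruthie: £420,000; Nadia: £210,000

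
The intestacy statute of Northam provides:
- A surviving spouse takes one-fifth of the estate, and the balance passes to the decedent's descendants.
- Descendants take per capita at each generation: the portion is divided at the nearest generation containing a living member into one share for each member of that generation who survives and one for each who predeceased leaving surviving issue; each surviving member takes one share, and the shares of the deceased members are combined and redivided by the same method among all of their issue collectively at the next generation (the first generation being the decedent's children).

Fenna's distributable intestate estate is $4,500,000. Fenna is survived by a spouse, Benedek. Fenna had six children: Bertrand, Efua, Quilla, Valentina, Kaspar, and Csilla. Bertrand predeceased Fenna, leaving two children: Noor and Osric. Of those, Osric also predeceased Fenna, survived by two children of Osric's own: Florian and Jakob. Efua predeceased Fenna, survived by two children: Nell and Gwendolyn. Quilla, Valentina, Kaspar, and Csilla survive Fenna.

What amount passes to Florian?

Florian receives $150,000.

Benedek takes one-fifth of $4,500,000 = $900,000. The remaining $3,600,000 passes to the descendants.
The descendants' portion ($3,600,000) is divided at the children's generation into 6 shares of $600,000. Quilla, Valentina, Kaspar, and Csilla each take $600,000. The 2 shares of the deceased (Bertrand and Efua) are combined into a pool of $1,200,000.
That pool ($1,200,000) is divided at the grandchildren's generation into 4 shares of $300,000. Noor, Nell, and Gwendolyn each take $300,000. The remaining share for the deceased Osric ($300,000) is carried to the next generation.
That pool ($300,000) is divided at the great-grandchildren's generation equally among Florian and Jakob: $150,000 each.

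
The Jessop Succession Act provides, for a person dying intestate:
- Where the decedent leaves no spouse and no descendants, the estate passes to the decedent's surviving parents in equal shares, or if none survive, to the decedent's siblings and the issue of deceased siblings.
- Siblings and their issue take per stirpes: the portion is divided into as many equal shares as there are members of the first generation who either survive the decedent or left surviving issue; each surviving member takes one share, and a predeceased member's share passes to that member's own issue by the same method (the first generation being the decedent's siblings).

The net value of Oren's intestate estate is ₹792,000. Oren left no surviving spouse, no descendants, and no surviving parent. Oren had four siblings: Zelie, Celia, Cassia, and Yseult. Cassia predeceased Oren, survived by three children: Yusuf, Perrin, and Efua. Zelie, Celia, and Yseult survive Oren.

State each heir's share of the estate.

Zelie: ₹198,000; Celia: ₹198,000; Yusuf: ₹66,000; Perrin: ₹66,000; Efua: ₹66,000; Yseult: ₹198,000

The entire ₹792,000 passes to the siblings and their issue.
That amount (₹792,000) is divided into 4 shares of ₹198,000: Zelie, Celia, and Yseult each take ₹198,000; Cassia's ₹198,000 share passes to Cassia's issue.
Cassia's share (₹198,000) is divided into 3 shares of ₹66,000: Yusuf, Perrin, and Efua each take ₹66,000.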